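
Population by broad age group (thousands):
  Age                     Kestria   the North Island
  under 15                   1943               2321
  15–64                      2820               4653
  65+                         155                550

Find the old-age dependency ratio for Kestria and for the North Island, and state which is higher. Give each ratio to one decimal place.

Kestria: 5.5
the North Island: 11.8
Higher: the North Island

Kestria: 155 / 2820 × 100 = 5.5
the North Island: 550 / 4653 × 100 = 11.8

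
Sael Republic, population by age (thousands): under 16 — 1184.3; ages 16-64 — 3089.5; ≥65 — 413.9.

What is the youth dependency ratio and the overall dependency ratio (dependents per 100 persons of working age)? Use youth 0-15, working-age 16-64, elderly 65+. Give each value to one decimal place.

Youth dependency ratio: 38.3
Total dependency ratio: 51.7

Youth dependency ratio = 1184.3 / 3089.5 × 100 = 38.3
Total dependency ratio = (1184.3 + 413.9) / 3089.5 × 100 = 1598.2 / 3089.5 × 100 = 51.7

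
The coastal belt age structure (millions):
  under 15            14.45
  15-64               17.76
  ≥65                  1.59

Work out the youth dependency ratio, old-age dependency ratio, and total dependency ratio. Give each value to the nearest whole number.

Youth dependency ratio: 81
Old-age dependency ratio: 9
Total dependency ratio: 90

Youth dependency ratio = 14.45 / 17.76 × 100 = 81
Old-age dependency ratio = 1.59 / 17.76 × 100 = 9
Total dependency ratio = (14.45 + 1.59) / 17.76 × 100 = 16.04 / 17.76 × 100 = 90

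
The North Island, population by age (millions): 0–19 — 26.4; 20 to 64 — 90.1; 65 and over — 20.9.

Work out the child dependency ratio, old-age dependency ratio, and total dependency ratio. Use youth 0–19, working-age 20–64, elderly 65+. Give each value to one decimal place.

Youth dependency ratio: 29.3
Old-age dependency ratio: 23.2
Total dependency ratio: 52.5

Youth dependency ratio = 26.4 / 90.1 × 100 = 29.3
Old-age dependency ratio = 20.9 / 90.1 × 100 = 23.2
Total dependency ratio = (26.4 + 20.9) / 90.1 × 100 = 47.3 / 90.1 × 100 = 52.5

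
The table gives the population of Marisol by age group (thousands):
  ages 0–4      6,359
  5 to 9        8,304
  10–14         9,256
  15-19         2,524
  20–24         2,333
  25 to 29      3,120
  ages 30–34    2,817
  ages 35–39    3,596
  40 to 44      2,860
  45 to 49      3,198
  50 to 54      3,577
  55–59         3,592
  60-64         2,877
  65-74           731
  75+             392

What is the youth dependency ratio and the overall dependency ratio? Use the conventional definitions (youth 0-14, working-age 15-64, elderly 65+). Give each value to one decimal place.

0–14: 6,359 + 8,304 + 9,256 = 23,919
15–64: 2,524 + 2,333 + 3,120 + 2,817 + 3,596 + 2,860 + 3,198 + 3,577 + 3,592 + 2,877 = 30,494
65+: 731 + 392 = 1,123
Youth dependency ratio = 23,919 / 30,494 × 100 = 78.4
Total dependency ratio = (23,919 + 1,123) / 30,494 × 100 = 25,042 / 30,494 × 100 = 82.1

Youth dependency ratio: 78.4
Total dependency ratio: 82.1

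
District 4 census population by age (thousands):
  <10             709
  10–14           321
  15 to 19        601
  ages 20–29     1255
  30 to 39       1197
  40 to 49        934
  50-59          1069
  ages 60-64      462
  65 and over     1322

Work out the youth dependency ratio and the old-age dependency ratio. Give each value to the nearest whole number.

0–14: 709 + 321 = 1030
15–64: 601 + 1255 + 1197 + 934 + 1069 + 462 = 5518
65+: 1322
Youth dependency ratio = 1030 / 5518 × 100 = 19
Old-age dependency ratio = 1322 / 5518 × 100 = 24

Youth dependency ratio: 19
Old-age dependency ratio: 24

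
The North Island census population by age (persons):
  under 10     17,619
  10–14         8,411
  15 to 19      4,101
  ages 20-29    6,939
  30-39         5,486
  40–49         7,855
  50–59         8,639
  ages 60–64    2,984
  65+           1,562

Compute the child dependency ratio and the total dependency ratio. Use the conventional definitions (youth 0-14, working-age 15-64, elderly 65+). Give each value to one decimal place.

Youth dependency ratio: 72.3
Total dependency ratio: 76.6

0–14: 17,619 + 8,411 = 26,030
15–64: 4,101 + 6,939 + 5,486 + 7,855 + 8,639 + 2,984 = 36,004
65+: 1,562
Youth dependency ratio = 26,030 / 36,004 × 100 = 72.3
Total dependency ratio = (26,030 + 1,562) / 36,004 × 100 = 27,592 / 36,004 × 100 = 76.6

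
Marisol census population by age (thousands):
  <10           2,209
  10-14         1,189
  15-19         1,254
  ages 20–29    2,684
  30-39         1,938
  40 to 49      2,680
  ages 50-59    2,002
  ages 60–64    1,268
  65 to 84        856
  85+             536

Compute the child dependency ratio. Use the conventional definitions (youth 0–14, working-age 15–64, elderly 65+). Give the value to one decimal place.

Youth dependency ratio: 28.7

0–14: 2,209 + 1,189 = 3,398
15–64: 1,254 + 2,684 + 1,938 + 2,680 + 2,002 + 1,268 = 11,826
65+: 856 + 536 = 1,392
Youth dependency ratio = 3,398 / 11,826 × 100 = 28.7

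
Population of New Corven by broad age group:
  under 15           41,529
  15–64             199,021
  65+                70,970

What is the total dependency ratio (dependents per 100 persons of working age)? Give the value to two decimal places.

Total dependency ratio = (41,529 + 70,970) / 199,021 × 100 = 112,499 / 199,021 × 100 = 56.53

Total dependency ratio: 56.53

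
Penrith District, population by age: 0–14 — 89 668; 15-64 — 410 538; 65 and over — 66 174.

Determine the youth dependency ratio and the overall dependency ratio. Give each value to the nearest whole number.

Youth dependency ratio: 22
Total dependency ratio: 38

Youth dependency ratio = 89 668 / 410 538 × 100 = 22
Total dependency ratio = (89 668 + 66 174) / 410 538 × 100 = 155 842 / 410 538 × 100 = 38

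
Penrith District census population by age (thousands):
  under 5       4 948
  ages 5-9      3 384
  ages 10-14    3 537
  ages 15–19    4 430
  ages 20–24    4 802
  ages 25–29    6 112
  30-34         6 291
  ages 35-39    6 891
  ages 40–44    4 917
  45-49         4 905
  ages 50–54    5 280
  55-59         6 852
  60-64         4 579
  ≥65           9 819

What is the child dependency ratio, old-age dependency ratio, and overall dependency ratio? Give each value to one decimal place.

0–14: 4 948 + 3 384 + 3 537 = 11 869
15–64: 4 430 + 4 802 + 6 112 + 6 291 + 6 891 + 4 917 + 4 905 + 5 280 + 6 852 + 4 579 = 55 059
65+: 9 819
Youth dependency ratio = 11 869 / 55 059 × 100 = 21.6
Old-age dependency ratio = 9 819 / 55 059 × 100 = 17.8
Total dependency ratio = (11 869 + 9 819) / 55 059 × 100 = 21 688 / 55 059 × 100 = 39.4

Youth dependency ratio: 21.6
Old-age dependency ratio: 17.8
Total dependency ratio: 39.4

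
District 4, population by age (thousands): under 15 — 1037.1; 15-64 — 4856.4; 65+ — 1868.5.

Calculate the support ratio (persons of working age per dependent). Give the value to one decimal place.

Support ratio = 4856.4 / (1037.1 + 1868.5) = 4856.4 / 2905.6 = 1.7

Support ratio: 1.7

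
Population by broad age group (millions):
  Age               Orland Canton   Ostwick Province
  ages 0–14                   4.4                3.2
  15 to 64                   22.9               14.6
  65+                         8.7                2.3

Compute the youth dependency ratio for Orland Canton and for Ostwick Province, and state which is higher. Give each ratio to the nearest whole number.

Orland Canton: 4.4 / 22.9 × 100 = 19
Ostwick Province: 3.2 / 14.6 × 100 = 22

Orland Canton: 19
Ostwick Province: 22
Higher: Ostwick Province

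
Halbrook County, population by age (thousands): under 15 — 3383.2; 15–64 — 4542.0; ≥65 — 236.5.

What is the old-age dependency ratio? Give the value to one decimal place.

Old-age dependency ratio: 5.2

Old-age dependency ratio = 236.5 / 4542.0 × 100 = 5.2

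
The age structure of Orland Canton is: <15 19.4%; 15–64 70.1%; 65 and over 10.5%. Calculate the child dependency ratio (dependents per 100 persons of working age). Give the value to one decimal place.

Youth dependency ratio = 19.4 / 70.1 × 100 = 27.7

Youth dependency ratio: 27.7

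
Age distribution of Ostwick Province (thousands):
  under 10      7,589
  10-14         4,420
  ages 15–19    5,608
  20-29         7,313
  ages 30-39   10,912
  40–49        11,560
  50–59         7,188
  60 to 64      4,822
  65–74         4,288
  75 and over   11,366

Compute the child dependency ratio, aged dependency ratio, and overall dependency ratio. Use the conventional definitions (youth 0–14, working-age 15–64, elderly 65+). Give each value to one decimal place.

Youth dependency ratio: 25.3
Old-age dependency ratio: 33.0
Total dependency ratio: 58.4

0–14: 7,589 + 4,420 = 12,009
15–64: 5,608 + 7,313 + 10,912 + 11,560 + 7,188 + 4,822 = 47,403
65+: 4,288 + 11,366 = 15,654
Youth dependency ratio = 12,009 / 47,403 × 100 = 25.3
Old-age dependency ratio = 15,654 / 47,403 × 100 = 33.0
Total dependency ratio = (12,009 + 15,654) / 47,403 × 100 = 27,663 / 47,403 × 100 = 58.4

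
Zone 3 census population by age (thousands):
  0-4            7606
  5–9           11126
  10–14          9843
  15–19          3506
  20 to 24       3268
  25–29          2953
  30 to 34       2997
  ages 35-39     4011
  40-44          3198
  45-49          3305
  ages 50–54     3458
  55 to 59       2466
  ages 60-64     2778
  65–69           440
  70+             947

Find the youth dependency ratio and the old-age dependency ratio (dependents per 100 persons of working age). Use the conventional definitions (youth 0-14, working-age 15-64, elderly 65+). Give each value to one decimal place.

0–14: 7606 + 11126 + 9843 = 28575
15–64: 3506 + 3268 + 2953 + 2997 + 4011 + 3198 + 3305 + 3458 + 2466 + 2778 = 31940
65+: 440 + 947 = 1387
Youth dependency ratio = 28575 / 31940 × 100 = 89.5
Old-age dependency ratio = 1387 / 31940 × 100 = 4.3

Youth dependency ratio: 89.5
Old-age dependency ratio: 4.3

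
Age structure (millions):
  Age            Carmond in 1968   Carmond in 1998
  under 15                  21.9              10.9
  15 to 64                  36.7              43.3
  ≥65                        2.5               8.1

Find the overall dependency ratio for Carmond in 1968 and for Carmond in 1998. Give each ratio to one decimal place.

Carmond in 1968: (21.9 + 2.5) / 36.7 × 100 = 24.4 / 36.7 × 100 = 66.5
Carmond in 1998: (10.9 + 8.1) / 43.3 × 100 = 19.0 / 43.3 × 100 = 43.9

Carmond in 1968: 66.5
Carmond in 1998: 43.9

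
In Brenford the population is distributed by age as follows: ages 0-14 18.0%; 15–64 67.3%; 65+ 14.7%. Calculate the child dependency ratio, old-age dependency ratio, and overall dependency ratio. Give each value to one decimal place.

Youth dependency ratio = 18.0 / 67.3 × 100 = 26.7
Old-age dependency ratio = 14.7 / 67.3 × 100 = 21.8
Total dependency ratio = (18.0 + 14.7) / 67.3 × 100 = 32.7 / 67.3 × 100 = 48.6

Youth dependency ratio: 26.7
Old-age dependency ratio: 21.8
Total dependency ratio: 48.6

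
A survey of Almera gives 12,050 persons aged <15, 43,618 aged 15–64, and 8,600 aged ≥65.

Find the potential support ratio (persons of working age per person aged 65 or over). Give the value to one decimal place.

Potential support ratio = 43,618 / 8,600 = 5.1

Potential support ratio: 5.1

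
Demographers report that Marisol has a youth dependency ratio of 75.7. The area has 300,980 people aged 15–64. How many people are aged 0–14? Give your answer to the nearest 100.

Aged 0–14: 227,800

Youth dependency ratio = youth / working-age × 100
75.7 = Y / 300,980 × 100
⇒ 227,800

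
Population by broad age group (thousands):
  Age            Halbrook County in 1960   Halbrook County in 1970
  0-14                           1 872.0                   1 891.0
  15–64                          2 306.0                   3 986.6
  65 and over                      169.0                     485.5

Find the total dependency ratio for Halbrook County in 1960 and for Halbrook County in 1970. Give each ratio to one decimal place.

Halbrook County in 1960: 88.5
Halbrook County in 1970: 59.6

Halbrook County in 1960: (1 872.0 + 169.0) / 2 306.0 × 100 = 2 041.0 / 2 306.0 × 100 = 88.5
Halbrook County in 1970: (1 891.0 + 485.5) / 3 986.6 × 100 = 2 376.5 / 3 986.6 × 100 = 59.6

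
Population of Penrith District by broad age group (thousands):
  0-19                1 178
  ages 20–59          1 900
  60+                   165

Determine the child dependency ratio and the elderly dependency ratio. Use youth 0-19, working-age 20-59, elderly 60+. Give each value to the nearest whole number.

Youth dependency ratio = 1 178 / 1 900 × 100 = 62
Old-age dependency ratio = 165 / 1 900 × 100 = 9

Youth dependency ratio: 62
Old-age dependency ratio: 9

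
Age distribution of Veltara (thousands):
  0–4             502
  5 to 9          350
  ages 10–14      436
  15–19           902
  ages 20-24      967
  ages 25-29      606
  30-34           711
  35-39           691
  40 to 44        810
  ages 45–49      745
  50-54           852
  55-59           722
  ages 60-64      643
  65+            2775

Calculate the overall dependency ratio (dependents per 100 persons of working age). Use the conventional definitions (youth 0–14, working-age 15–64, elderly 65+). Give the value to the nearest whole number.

0–14: 502 + 350 + 436 = 1288
15–64: 902 + 967 + 606 + 711 + 691 + 810 + 745 + 852 + 722 + 643 = 7649
65+: 2775
Total dependency ratio = (1288 + 2775) / 7649 × 100 = 4063 / 7649 × 100 = 53

Total dependency ratio: 53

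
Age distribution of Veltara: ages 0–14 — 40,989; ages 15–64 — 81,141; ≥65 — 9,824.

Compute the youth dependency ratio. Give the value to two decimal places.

Youth dependency ratio: 50.52

Youth dependency ratio = 40,989 / 81,141 × 100 = 50.52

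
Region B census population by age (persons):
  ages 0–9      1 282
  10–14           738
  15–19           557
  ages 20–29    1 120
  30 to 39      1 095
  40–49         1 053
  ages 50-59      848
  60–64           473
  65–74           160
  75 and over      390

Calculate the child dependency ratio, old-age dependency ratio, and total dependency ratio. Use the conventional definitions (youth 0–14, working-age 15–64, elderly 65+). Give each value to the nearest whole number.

Youth dependency ratio: 39
Old-age dependency ratio: 11
Total dependency ratio: 50

0–14: 1 282 + 738 = 2 020
15–64: 557 + 1 120 + 1 095 + 1 053 + 848 + 473 = 5 146
65+: 160 + 390 = 550
Youth dependency ratio = 2 020 / 5 146 × 100 = 39
Old-age dependency ratio = 550 / 5 146 × 100 = 11
Total dependency ratio = (2 020 + 550) / 5 146 × 100 = 2 570 / 5 146 × 100 = 50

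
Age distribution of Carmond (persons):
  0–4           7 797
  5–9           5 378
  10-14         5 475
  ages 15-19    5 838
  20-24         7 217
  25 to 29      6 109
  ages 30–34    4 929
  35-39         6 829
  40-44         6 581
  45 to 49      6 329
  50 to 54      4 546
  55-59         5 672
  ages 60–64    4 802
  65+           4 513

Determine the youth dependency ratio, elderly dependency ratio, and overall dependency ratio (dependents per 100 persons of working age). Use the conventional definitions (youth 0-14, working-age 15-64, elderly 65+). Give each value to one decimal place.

Youth dependency ratio: 31.7
Old-age dependency ratio: 7.7
Total dependency ratio: 39.4

0–14: 7 797 + 5 378 + 5 475 = 18 650
15–64: 5 838 + 7 217 + 6 109 + 4 929 + 6 829 + 6 581 + 6 329 + 4 546 + 5 672 + 4 802 = 58 852
65+: 4 513
Youth dependency ratio = 18 650 / 58 852 × 100 = 31.7
Old-age dependency ratio = 4 513 / 58 852 × 100 = 7.7
Total dependency ratio = (18 650 + 4 513) / 58 852 × 100 = 23 163 / 58 852 × 100 = 39.4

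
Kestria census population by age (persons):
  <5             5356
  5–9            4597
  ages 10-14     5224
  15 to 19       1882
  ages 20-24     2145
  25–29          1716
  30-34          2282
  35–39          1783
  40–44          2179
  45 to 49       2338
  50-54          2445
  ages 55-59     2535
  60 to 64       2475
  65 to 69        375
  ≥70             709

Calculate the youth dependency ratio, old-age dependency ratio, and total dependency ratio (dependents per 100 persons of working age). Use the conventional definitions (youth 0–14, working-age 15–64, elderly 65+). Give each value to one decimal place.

0–14: 5356 + 4597 + 5224 = 15177
15–64: 1882 + 2145 + 1716 + 2282 + 1783 + 2179 + 2338 + 2445 + 2535 + 2475 = 21780
65+: 375 + 709 = 1084
Youth dependency ratio = 15177 / 21780 × 100 = 69.7
Old-age dependency ratio = 1084 / 21780 × 100 = 5.0
Total dependency ratio = (15177 + 1084) / 21780 × 100 = 16261 / 21780 × 100 = 74.7

Youth dependency ratio: 69.7
Old-age dependency ratio: 5.0
Total dependency ratio: 74.7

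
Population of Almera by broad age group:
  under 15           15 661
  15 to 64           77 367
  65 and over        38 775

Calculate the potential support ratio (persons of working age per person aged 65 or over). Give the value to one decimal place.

Potential support ratio: 2.0

Potential support ratio = 77 367 / 38 775 = 2.0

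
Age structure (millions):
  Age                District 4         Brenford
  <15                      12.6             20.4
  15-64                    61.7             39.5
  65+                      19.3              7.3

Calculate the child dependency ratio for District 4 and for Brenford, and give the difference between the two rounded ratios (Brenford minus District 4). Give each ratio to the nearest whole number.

District 4: 20
Brenford: 52
Difference: +32

District 4: 12.6 / 61.7 × 100 = 20
Brenford: 20.4 / 39.5 × 100 = 52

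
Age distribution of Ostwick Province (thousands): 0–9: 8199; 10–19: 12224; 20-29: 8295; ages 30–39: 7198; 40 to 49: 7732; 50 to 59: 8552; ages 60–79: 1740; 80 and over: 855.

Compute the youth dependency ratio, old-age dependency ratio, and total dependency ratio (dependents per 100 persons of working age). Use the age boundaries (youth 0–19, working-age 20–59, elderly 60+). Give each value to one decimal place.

Youth dependency ratio: 64.3
Old-age dependency ratio: 8.2
Total dependency ratio: 72.4

0–19: 8199 + 12224 = 20423
20–59: 8295 + 7198 + 7732 + 8552 = 31777
60+: 1740 + 855 = 2595
Youth dependency ratio = 20423 / 31777 × 100 = 64.3
Old-age dependency ratio = 2595 / 31777 × 100 = 8.2
Total dependency ratio = (20423 + 2595) / 31777 × 100 = 23018 / 31777 × 100 = 72.4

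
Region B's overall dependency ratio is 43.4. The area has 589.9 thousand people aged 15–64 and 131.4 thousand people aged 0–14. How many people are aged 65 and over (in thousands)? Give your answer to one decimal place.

Total dependency ratio = (youth + elderly) / working-age × 100
43.4 = (131.4 + E) / 589.9 × 100
⇒ 124.6

Aged 65 and over: 124.6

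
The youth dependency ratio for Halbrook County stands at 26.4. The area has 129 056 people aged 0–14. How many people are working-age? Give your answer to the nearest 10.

Working-age: 488 850

Youth dependency ratio = youth / working-age × 100
26.4 = 129 056 / W × 100
⇒ 488 850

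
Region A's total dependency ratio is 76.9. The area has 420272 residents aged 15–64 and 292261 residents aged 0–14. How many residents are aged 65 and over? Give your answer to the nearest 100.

Aged 65 and over: 30900

Total dependency ratio = (youth + elderly) / working-age × 100
76.9 = (292261 + E) / 420272 × 100
⇒ 30900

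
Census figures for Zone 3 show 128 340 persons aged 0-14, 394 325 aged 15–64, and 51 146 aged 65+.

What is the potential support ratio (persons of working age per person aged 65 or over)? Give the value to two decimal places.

Potential support ratio = 394 325 / 51 146 = 7.71

Potential support ratio: 7.71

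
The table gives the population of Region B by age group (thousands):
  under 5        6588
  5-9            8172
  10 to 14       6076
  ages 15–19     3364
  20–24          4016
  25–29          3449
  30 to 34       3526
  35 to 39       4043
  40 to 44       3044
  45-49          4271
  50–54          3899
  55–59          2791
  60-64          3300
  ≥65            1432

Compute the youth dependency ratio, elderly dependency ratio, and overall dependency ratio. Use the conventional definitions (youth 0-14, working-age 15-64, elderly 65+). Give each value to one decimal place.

0–14: 6588 + 8172 + 6076 = 20836
15–64: 3364 + 4016 + 3449 + 3526 + 4043 + 3044 + 4271 + 3899 + 2791 + 3300 = 35703
65+: 1432
Youth dependency ratio = 20836 / 35703 × 100 = 58.4
Old-age dependency ratio = 1432 / 35703 × 100 = 4.0
Total dependency ratio = (20836 + 1432) / 35703 × 100 = 22268 / 35703 × 100 = 62.4

Youth dependency ratio: 58.4
Old-age dependency ratio: 4.0
Total dependency ratio: 62.4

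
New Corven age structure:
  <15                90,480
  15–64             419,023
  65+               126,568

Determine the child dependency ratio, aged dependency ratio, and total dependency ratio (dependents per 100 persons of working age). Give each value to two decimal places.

Youth dependency ratio = 90,480 / 419,023 × 100 = 21.59
Old-age dependency ratio = 126,568 / 419,023 × 100 = 30.21
Total dependency ratio = (90,480 + 126,568) / 419,023 × 100 = 217,048 / 419,023 × 100 = 51.80

Youth dependency ratio: 21.59
Old-age dependency ratio: 30.21
Total dependency ratio: 51.80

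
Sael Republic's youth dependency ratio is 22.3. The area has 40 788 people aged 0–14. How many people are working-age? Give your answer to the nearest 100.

Youth dependency ratio = youth / working-age × 100
22.3 = 40 788 / W × 100
⇒ 182 900

Working-age: 182 900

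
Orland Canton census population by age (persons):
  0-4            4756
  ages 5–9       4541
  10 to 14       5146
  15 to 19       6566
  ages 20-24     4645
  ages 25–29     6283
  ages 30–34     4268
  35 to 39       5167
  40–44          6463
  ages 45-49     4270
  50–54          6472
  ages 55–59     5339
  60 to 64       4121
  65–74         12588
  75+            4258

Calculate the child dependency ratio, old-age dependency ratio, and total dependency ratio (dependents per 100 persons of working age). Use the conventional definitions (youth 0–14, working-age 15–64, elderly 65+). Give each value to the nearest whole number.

Youth dependency ratio: 27
Old-age dependency ratio: 31
Total dependency ratio: 58

0–14: 4756 + 4541 + 5146 = 14443
15–64: 6566 + 4645 + 6283 + 4268 + 5167 + 6463 + 4270 + 6472 + 5339 + 4121 = 53594
65+: 12588 + 4258 = 16846
Youth dependency ratio = 14443 / 53594 × 100 = 27
Old-age dependency ratio = 16846 / 53594 × 100 = 31
Total dependency ratio = (14443 + 16846) / 53594 × 100 = 31289 / 53594 × 100 = 58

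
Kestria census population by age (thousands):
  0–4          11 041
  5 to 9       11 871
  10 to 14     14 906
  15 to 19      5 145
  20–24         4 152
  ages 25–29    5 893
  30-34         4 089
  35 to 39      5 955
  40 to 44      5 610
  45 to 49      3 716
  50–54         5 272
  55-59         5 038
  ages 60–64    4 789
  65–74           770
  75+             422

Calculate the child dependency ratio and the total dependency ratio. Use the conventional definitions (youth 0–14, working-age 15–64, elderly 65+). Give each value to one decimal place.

0–14: 11 041 + 11 871 + 14 906 = 37 818
15–64: 5 145 + 4 152 + 5 893 + 4 089 + 5 955 + 5 610 + 3 716 + 5 272 + 5 038 + 4 789 = 49 659
65+: 770 + 422 = 1 192
Youth dependency ratio = 37 818 / 49 659 × 100 = 76.2
Total dependency ratio = (37 818 + 1 192) / 49 659 × 100 = 39 010 / 49 659 × 100 = 78.6

Youth dependency ratio: 76.2
Total dependency ratio: 78.6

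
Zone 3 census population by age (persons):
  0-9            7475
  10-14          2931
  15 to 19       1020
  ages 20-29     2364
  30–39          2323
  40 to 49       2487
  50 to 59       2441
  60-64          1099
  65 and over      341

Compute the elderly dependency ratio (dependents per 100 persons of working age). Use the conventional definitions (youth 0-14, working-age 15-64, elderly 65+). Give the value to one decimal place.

0–14: 7475 + 2931 = 10406
15–64: 1020 + 2364 + 2323 + 2487 + 2441 + 1099 = 11734
65+: 341
Old-age dependency ratio = 341 / 11734 × 100 = 2.9

Old-age dependency ratio: 2.9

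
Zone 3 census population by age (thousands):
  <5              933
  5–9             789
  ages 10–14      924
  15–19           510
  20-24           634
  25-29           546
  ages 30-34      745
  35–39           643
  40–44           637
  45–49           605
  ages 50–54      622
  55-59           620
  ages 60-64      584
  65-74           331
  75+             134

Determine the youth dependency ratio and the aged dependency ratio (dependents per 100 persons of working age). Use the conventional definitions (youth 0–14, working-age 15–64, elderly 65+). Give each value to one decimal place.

Youth dependency ratio: 43.1
Old-age dependency ratio: 7.6

0–14: 933 + 789 + 924 = 2,646
15–64: 510 + 634 + 546 + 745 + 643 + 637 + 605 + 622 + 620 + 584 = 6,146
65+: 331 + 134 = 465
Youth dependency ratio = 2,646 / 6,146 × 100 = 43.1
Old-age dependency ratio = 465 / 6,146 × 100 = 7.6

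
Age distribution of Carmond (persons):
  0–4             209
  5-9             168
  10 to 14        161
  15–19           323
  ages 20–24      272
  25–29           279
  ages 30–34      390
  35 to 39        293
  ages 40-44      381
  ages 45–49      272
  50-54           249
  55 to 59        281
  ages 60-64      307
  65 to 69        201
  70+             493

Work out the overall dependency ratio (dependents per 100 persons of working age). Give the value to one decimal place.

Total dependency ratio: 40.4

0–14: 209 + 168 + 161 = 538
15–64: 323 + 272 + 279 + 390 + 293 + 381 + 272 + 249 + 281 + 307 = 3,047
65+: 201 + 493 = 694
Total dependency ratio = (538 + 694) / 3,047 × 100 = 1,232 / 3,047 × 100 = 40.4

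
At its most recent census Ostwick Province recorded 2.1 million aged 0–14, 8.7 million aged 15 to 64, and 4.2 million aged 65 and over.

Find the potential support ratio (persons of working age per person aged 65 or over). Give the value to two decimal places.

Potential support ratio: 2.07

Potential support ratio = 8.7 / 4.2 = 2.07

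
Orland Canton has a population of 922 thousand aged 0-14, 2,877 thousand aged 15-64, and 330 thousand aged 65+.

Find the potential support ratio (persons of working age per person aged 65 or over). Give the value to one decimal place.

Potential support ratio: 8.7

Potential support ratio = 2,877 / 330 = 8.7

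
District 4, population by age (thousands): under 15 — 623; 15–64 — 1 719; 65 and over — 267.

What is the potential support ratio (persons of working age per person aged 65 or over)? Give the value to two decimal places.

Potential support ratio = 1 719 / 267 = 6.44

Potential support ratio: 6.44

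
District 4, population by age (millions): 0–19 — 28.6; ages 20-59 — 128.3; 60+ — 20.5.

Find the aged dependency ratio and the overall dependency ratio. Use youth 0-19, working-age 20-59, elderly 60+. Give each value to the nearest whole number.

Old-age dependency ratio = 20.5 / 128.3 × 100 = 16
Total dependency ratio = (28.6 + 20.5) / 128.3 × 100 = 49.1 / 128.3 × 100 = 38

Old-age dependency ratio: 16
Total dependency ratio: 38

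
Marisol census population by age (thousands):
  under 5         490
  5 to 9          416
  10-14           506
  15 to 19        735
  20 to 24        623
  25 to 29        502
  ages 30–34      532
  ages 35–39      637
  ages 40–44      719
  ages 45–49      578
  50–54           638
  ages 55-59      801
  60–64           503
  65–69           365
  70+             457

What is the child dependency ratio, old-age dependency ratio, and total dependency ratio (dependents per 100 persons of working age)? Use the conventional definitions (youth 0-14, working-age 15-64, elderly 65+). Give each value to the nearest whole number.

0–14: 490 + 416 + 506 = 1,412
15–64: 735 + 623 + 502 + 532 + 637 + 719 + 578 + 638 + 801 + 503 = 6,268
65+: 365 + 457 = 822
Youth dependency ratio = 1,412 / 6,268 × 100 = 23
Old-age dependency ratio = 822 / 6,268 × 100 = 13
Total dependency ratio = (1,412 + 822) / 6,268 × 100 = 2,234 / 6,268 × 100 = 36

Youth dependency ratio: 23
Old-age dependency ratio: 13
Total dependency ratio: 36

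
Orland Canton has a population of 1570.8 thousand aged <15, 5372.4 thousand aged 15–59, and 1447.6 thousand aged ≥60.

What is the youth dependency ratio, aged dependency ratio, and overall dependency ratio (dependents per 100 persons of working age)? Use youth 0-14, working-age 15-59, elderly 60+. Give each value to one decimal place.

Youth dependency ratio = 1570.8 / 5372.4 × 100 = 29.2
Old-age dependency ratio = 1447.6 / 5372.4 × 100 = 26.9
Total dependency ratio = (1570.8 + 1447.6) / 5372.4 × 100 = 3018.4 / 5372.4 × 100 = 56.2

Youth dependency ratio: 29.2
Old-age dependency ratio: 26.9
Total dependency ratio: 56.2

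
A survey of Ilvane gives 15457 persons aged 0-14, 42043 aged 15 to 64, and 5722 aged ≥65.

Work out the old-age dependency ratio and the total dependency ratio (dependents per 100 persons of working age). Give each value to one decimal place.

Old-age dependency ratio: 13.6
Total dependency ratio: 50.4

Old-age dependency ratio = 5722 / 42043 × 100 = 13.6
Total dependency ratio = (15457 + 5722) / 42043 × 100 = 21179 / 42043 × 100 = 50.4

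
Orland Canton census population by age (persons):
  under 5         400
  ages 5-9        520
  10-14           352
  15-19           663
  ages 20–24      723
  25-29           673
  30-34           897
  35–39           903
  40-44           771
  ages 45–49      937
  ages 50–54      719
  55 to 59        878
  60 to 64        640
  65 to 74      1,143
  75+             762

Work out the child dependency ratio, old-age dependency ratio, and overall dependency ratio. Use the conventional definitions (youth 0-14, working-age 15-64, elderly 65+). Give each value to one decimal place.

Youth dependency ratio: 16.3
Old-age dependency ratio: 24.4
Total dependency ratio: 40.7

0–14: 400 + 520 + 352 = 1,272
15–64: 663 + 723 + 673 + 897 + 903 + 771 + 937 + 719 + 878 + 640 = 7,804
65+: 1,143 + 762 = 1,905
Youth dependency ratio = 1,272 / 7,804 × 100 = 16.3
Old-age dependency ratio = 1,905 / 7,804 × 100 = 24.4
Total dependency ratio = (1,272 + 1,905) / 7,804 × 100 = 3,177 / 7,804 × 100 = 40.7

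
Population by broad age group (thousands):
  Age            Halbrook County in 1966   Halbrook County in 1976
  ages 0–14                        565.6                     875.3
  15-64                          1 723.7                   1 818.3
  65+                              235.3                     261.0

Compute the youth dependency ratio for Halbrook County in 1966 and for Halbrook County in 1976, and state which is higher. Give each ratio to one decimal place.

Halbrook County in 1966: 565.6 / 1 723.7 × 100 = 32.8
Halbrook County in 1976: 875.3 / 1 818.3 × 100 = 48.1

Halbrook County in 1966: 32.8
Halbrook County in 1976: 48.1
Higher: Halbrook County in 1976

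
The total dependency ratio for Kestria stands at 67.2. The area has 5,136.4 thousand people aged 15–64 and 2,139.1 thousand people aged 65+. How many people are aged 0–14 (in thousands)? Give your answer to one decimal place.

Aged 0–14: 1,312.6

Total dependency ratio = (youth + elderly) / working-age × 100
67.2 = (Y + 2,139.1) / 5,136.4 × 100
⇒ 1,312.6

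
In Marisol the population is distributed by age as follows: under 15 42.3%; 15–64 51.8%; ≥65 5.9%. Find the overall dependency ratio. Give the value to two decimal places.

Total dependency ratio = (42.3 + 5.9) / 51.8 × 100 = 48.2 / 51.8 × 100 = 93.05

Total dependency ratio: 93.05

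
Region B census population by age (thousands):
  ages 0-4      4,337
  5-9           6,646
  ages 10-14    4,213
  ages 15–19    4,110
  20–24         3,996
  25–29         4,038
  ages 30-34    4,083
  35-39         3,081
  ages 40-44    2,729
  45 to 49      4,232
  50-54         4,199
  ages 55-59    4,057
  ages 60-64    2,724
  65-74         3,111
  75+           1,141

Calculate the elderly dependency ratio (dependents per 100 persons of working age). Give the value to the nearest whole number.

0–14: 4,337 + 6,646 + 4,213 = 15,196
15–64: 4,110 + 3,996 + 4,038 + 4,083 + 3,081 + 2,729 + 4,232 + 4,199 + 4,057 + 2,724 = 37,249
65+: 3,111 + 1,141 = 4,252
Old-age dependency ratio = 4,252 / 37,249 × 100 = 11

Old-age dependency ratio: 11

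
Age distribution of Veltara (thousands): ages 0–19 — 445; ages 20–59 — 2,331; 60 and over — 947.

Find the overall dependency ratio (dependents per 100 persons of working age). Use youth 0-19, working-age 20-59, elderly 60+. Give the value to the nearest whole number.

Total dependency ratio = (445 + 947) / 2,331 × 100 = 1,392 / 2,331 × 100 = 60

Total dependency ratio: 60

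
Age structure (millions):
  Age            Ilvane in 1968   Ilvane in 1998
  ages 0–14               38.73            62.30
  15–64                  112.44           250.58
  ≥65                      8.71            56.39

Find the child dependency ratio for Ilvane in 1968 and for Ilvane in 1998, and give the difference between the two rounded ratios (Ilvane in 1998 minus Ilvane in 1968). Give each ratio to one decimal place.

Ilvane in 1968: 38.73 / 112.44 × 100 = 34.4
Ilvane in 1998: 62.30 / 250.58 × 100 = 24.9

Ilvane in 1968: 34.4
Ilvane in 1998: 24.9
Difference: -9.5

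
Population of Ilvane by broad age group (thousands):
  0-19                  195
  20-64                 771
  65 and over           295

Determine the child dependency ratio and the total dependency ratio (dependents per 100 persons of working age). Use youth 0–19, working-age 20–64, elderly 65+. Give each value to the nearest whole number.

Youth dependency ratio = 195 / 771 × 100 = 25
Total dependency ratio = (195 + 295) / 771 × 100 = 490 / 771 × 100 = 64

Youth dependency ratio: 25
Total dependency ratio: 64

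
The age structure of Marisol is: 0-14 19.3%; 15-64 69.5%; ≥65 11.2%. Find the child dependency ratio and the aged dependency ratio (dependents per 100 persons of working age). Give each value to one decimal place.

Youth dependency ratio: 27.8
Old-age dependency ratio: 16.1

Youth dependency ratio = 19.3 / 69.5 × 100 = 27.8
Old-age dependency ratio = 11.2 / 69.5 × 100 = 16.1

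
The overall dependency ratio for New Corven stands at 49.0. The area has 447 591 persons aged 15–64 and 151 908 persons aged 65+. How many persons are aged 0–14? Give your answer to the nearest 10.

Aged 0–14: 67 410

Total dependency ratio = (youth + elderly) / working-age × 100
49.0 = (Y + 151 908) / 447 591 × 100
⇒ 67 410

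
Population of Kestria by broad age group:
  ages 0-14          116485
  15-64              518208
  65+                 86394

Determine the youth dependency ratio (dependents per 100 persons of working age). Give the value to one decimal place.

Youth dependency ratio = 116485 / 518208 × 100 = 22.5

Youth dependency ratio: 22.5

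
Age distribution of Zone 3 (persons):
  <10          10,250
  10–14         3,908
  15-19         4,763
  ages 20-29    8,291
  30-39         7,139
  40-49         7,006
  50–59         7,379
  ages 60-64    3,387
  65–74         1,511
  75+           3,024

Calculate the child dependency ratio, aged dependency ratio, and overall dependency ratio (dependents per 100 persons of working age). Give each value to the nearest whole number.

0–14: 10,250 + 3,908 = 14,158
15–64: 4,763 + 8,291 + 7,139 + 7,006 + 7,379 + 3,387 = 37,965
65+: 1,511 + 3,024 = 4,535
Youth dependency ratio = 14,158 / 37,965 × 100 = 37
Old-age dependency ratio = 4,535 / 37,965 × 100 = 12
Total dependency ratio = (14,158 + 4,535) / 37,965 × 100 = 18,693 / 37,965 × 100 = 49

Youth dependency ratio: 37
Old-age dependency ratio: 12
Total dependency ratio: 49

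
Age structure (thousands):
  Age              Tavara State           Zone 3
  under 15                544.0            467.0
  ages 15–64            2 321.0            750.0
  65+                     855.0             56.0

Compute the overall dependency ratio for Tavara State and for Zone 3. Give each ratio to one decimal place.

Tavara State: (544.0 + 855.0) / 2 321.0 × 100 = 1 399.0 / 2 321.0 × 100 = 60.3
Zone 3: (467.0 + 56.0) / 750.0 × 100 = 523.0 / 750.0 × 100 = 69.7

Tavara State: 60.3
Zone 3: 69.7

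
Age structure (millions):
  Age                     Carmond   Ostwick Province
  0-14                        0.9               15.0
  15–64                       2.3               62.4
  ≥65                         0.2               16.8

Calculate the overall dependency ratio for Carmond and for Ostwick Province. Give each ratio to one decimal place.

Carmond: (0.9 + 0.2) / 2.3 × 100 = 1.1 / 2.3 × 100 = 47.8
Ostwick Province: (15.0 + 16.8) / 62.4 × 100 = 31.8 / 62.4 × 100 = 51.0

Carmond: 47.8
Ostwick Province: 51.0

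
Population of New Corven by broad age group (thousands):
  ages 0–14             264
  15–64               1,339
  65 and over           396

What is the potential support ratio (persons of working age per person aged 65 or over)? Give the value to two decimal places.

Potential support ratio = 1,339 / 396 = 3.38

Potential support ratio: 3.38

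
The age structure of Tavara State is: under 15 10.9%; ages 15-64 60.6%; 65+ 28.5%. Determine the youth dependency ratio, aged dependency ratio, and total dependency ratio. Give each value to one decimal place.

Youth dependency ratio = 10.9 / 60.6 × 100 = 18.0
Old-age dependency ratio = 28.5 / 60.6 × 100 = 47.0
Total dependency ratio = (10.9 + 28.5) / 60.6 × 100 = 39.4 / 60.6 × 100 = 65.0

Youth dependency ratio: 18.0
Old-age dependency ratio: 47.0
Total dependency ratio: 65.0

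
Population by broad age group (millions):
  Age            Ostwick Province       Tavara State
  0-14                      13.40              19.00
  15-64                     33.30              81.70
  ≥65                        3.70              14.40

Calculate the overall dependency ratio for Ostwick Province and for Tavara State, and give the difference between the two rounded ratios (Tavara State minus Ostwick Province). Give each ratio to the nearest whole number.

Ostwick Province: (13.40 + 3.70) / 33.30 × 100 = 17.10 / 33.30 × 100 = 51
Tavara State: (19.00 + 14.40) / 81.70 × 100 = 33.40 / 81.70 × 100 = 41

Ostwick Province: 51
Tavara State: 41
Difference: -10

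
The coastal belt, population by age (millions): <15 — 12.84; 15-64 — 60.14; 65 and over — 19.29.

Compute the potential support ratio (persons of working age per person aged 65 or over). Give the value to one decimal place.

Potential support ratio = 60.14 / 19.29 = 3.1

Potential support ratio: 3.1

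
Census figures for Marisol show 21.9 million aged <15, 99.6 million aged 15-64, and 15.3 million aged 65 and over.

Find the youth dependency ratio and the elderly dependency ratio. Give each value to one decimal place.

Youth dependency ratio = 21.9 / 99.6 × 100 = 22.0
Old-age dependency ratio = 15.3 / 99.6 × 100 = 15.4

Youth dependency ratio: 22.0
Old-age dependency ratio: 15.4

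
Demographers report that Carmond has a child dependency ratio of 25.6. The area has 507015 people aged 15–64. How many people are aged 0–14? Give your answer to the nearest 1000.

Youth dependency ratio = youth / working-age × 100
25.6 = Y / 507015 × 100
⇒ 130000

Aged 0–14: 130000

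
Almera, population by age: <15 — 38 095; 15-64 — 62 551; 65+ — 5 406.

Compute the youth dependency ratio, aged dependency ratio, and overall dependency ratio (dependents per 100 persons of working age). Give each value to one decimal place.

Youth dependency ratio = 38 095 / 62 551 × 100 = 60.9
Old-age dependency ratio = 5 406 / 62 551 × 100 = 8.6
Total dependency ratio = (38 095 + 5 406) / 62 551 × 100 = 43 501 / 62 551 × 100 = 69.5

Youth dependency ratio: 60.9
Old-age dependency ratio: 8.6
Total dependency ratio: 69.5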